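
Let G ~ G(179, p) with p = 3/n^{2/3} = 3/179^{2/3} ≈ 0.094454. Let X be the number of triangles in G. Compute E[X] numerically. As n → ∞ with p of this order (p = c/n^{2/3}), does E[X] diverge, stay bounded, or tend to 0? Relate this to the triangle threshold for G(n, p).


Number of potential triangles: C(179, 3) = 939929.
Each occurs with probability p³ ≈ (0.094454)³ ≈ 8.4267033e-04.
By linearity: E[X] = C(179, 3)·p³ ≈ 939929 · 8.4267033e-04 ≈ 792.05028.
Since α = 2/3 < 1, p = c/n^{2/3} ≫ 1/n is above the triangle threshold p ~ 1/n. Asymptotically E[X] ~ (c³/6)·n^{3(1−α)} = (3³/6)·n^{1} → ∞; triangles are abundant w.h.p.

E[X] ≈ 792.05028; in regime p = Θ(1/n^{2/3}) E[X] diverges (above the triangle threshold p ~ 1/n).


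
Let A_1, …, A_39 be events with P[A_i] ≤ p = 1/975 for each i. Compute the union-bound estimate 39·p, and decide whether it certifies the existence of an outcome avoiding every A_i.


Union bound: P[∪_{i=1}^{39} A_i] ≤ Σ_i P[A_i] ≤ 39·p = 39·(1/975) = 1/25.
Numerically: 1/25 ≈ 0.04000.
Is 1/25 < 1? YES.
Since P[∪ A_i] ≤ 1/25 < 1, the complement has P[∩ A_i^c] ≥ 1 − 1/25 = 24/25 > 0, so some outcome avoids every A_i.

39·p = 1/25 ≈ 0.04000; existence CERTIFIED by the union bound.


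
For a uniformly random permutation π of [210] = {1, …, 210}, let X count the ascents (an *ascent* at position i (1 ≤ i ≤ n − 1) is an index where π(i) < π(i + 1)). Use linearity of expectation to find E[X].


Write X = Σ X_I over i = 1, …, 209, with X_I the indicator of one ascent.
There are 209 indicators.
For each fixed i, the pair (π(i), π(i+1)) is a uniformly random ordered pair of distinct values from {1, …, 210}; by symmetry P[π(i) < π(i+1)] = 1/2.
By linearity: E[X] = 209 · (1/2) = (210 − 1) · (1/2) = 209/2 ≈ 104.500000.

E[X] = 209/2 = 104.500000.


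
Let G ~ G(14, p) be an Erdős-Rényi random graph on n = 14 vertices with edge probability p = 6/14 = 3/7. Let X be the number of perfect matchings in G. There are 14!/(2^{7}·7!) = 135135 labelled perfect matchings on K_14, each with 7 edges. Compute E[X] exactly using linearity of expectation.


K_14 has 14!/(2^{7}·7!) = 135135 labelled perfect matchings.
For each such perfect matching H, let X_H = 1 if all 7 edges of H are present in G. Then P[X_H = 1] = p^{7} = (3/7)^{7} = 2187/823543.
By linearity of expectation: E[X] = Σ_H E[X_H] = 135135 · p^{7} = 135135 · 2187/823543 = 42220035/117649.
Numerically: E[X] ≈ 358.86.

E[X] = 135135 · (3/7)^{7} = 42220035/117649 ≈ 358.86.


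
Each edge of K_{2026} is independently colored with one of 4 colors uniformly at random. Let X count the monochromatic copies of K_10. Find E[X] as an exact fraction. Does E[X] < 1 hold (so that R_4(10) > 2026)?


E[X] = C(2026, 10) · 4^{1 − 45} = 314029205130126398094885285 · 4^{−44} = 314029205130126398094885285/309485009821345068724781056.
As a reduced fraction: E[X] = 314029205130126398094885285/309485009821345068724781056 ≈ 1.0146831.
Is E[X] < 1? NO.
Since E[X] ≥ 1, the first-moment bound is inconclusive at n = 2026; it does NOT by itself certify R_4(10) > 2026.

E[X] = 314029205130126398094885285/309485009821345068724781056 ≈ 1.0146831; E[X] ≥ 1; first-moment method inconclusive here.


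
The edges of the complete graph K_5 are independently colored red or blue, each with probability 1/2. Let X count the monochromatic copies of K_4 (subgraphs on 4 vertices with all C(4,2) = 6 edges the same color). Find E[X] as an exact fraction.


Let X = Σ_S X_S over the C(5, 4) = 5 subsets S of size 4, where X_S = 1 if the K_4 on S is monochromatic.
For a fixed S, the K_4 on S has C(4, 2) = 6 edges. P[all 6 edges red] = (1/2)^6, and likewise for blue, so P[monochromatic] = 2·(1/2)^6 = 2^{1 − 6} = 1/32.
Summing: E[X] = C(5, 4) · 2^{1 − 6} = 5 · 1/32 = 5/32.
Numerically: E[X] ≈ 0.156.

E[X] = C(5,4)·2^(1−C(4,2)) = 5/32 ≈ 0.156.


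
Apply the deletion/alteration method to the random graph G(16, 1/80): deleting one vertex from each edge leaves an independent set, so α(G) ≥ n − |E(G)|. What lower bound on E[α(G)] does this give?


E[|E(G)|] = C(16, 2)·p = 120 · (1/80) = 3/2.
E[α(G)] ≥ n − E[|E(G)|] = 16 − 3/2 = 29/2.
Numerically: ≈ 14.50000.
(This is only a lower bound; the true E[α(G)] may be larger.)

E[α(G)] ≥ 29/2 ≈ 14.50000.


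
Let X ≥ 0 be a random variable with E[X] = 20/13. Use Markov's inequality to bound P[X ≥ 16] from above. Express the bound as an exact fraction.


μ = E[X] = 20/13, a = 16.
Markov: P[X ≥ 16] ≤ μ/a = (20/13)/16 = 5/52.
Numerically: ≈ 0.096154.
(Since a = 16 > μ = 1.538462, the bound 5/52 is < 1 and informative.)

P[X ≥ 16] ≤ 5/52 ≈ 0.096154.


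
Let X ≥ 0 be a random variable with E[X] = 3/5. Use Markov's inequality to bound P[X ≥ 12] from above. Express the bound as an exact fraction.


μ = E[X] = 3/5, a = 12.
Markov: P[X ≥ 12] ≤ μ/a = (3/5)/12 = 1/20.
Numerically: ≈ 0.050.
(Since a = 12 > μ = 0.600, the bound 1/20 is < 1 and informative.)

P[X ≥ 12] ≤ 1/20 ≈ 0.050.


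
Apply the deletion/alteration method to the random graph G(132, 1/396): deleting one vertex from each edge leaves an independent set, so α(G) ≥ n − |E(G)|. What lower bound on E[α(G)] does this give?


E[|E(G)|] = C(132, 2)·p = 8646 · (1/396) = 131/6.
E[α(G)] ≥ n − E[|E(G)|] = 132 − 131/6 = 661/6.
Numerically: ≈ 110.16667.
(This is only a lower bound; the true E[α(G)] may be larger.)

E[α(G)] ≥ 661/6 ≈ 110.16667.


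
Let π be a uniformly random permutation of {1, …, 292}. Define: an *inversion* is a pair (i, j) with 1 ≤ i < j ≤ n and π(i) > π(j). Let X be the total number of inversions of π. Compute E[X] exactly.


Write X = Σ X_I over the C(292, 2) = 42486 pairs i < j, with X_I the indicator of one inversion.
There are 42486 indicators.
For each fixed pair i < j, the values π(i) and π(j) are two distinct elements of {1, …, 292} in uniformly random order; by symmetry P[π(i) > π(j)] = 1/2.
By linearity: E[X] = 42486 · (1/2) = C(292, 2) · (1/2) = 42486/2 = 21243 ≈ 21243.0000.

E[X] = 21243 = 21243.0000.


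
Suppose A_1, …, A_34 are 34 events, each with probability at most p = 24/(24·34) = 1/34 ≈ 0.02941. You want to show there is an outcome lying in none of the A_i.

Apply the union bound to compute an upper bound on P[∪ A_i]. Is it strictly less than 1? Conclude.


Union bound: P[∪_{i=1}^{34} A_i] ≤ Σ_i P[A_i] ≤ 34·p = 34·(1/34) = 1.
Numerically: 1 ≈ 1.00000.
Is 1 < 1? NO.
Since the bound 1 is ≥ 1, the union bound is uninformative here; it does NOT by itself certify existence.

34·p = 1 ≈ 1.00000; existence NOT certified by the union bound.


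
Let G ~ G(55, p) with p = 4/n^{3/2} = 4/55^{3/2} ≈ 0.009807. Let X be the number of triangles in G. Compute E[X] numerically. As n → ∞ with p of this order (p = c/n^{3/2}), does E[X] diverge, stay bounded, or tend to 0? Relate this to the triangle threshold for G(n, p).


Number of potential triangles: C(55, 3) = 26235.
Each occurs with probability p³ ≈ (0.009807)³ ≈ 9.430786e-07.
By linearity: E[X] = C(55, 3)·p³ ≈ 26235 · 9.430786e-07 ≈ 0.0247.
Since α = 3/2 > 1, p = c/n^{3/2} = o(1/n) is below the triangle threshold p ~ 1/n. Asymptotically E[X] ~ (c³/6)·n^{3(1−α)} = (4³/6)·n^{-1.5} → 0, so by Markov's inequality G has no triangles w.h.p.

E[X] ≈ 0.0247; in regime p = Θ(1/n^{3/2}) E[X] tends to 0 (below the triangle threshold p ~ 1/n).


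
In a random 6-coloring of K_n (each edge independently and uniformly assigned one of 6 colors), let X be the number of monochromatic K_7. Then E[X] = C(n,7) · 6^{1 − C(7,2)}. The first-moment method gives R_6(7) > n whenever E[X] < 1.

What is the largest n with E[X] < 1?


We need C(n, 7) · 6^{1 − 21} < 1, i.e. C(n, 7) < 6^{21 − 1} = 3656158440062976.
Check values of n near the boundary:
  n = 564: C(564, 7) = 3469685994423792; 3469685994423792 < 3656158440062976? YES
  n = 565: C(565, 7) = 3513212521235560; 3513212521235560 < 3656158440062976? YES
  n = 566: C(566, 7) = 3557206237959440; 3557206237959440 < 3656158440062976? YES
  n = 567: C(567, 7) = 3601671315933933; 3601671315933933 < 3656158440062976? YES
  n = 568: C(568, 7) = 3646611956239704; 3646611956239704 < 3656158440062976? YES
  n = 569: C(569, 7) = 3692032389858348; 3692032389858348 < 3656158440062976? NO
  n = 570: C(570, 7) = 3737936877831720; 3737936877831720 < 3656158440062976? NO
  n = 571: C(571, 7) = 3784329711421830; 3784329711421830 < 3656158440062976? NO
The largest n with C(n, 7) < 3656158440062976 is n = 568 (where E[X] = 16882462760369/16926659444736 ≈ 0.997389). Hence R_6(7) > 568, i.e. R_6(7) ≥ 569.

Largest n = 568; hence R_6(7) > 568.


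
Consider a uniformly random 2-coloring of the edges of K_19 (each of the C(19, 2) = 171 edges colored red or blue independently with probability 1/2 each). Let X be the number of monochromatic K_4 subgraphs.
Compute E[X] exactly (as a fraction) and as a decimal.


Let X = Σ_S X_S over the C(19, 4) = 3876 subsets S of size 4, where X_S = 1 if the K_4 on S is monochromatic.
For a fixed S, the K_4 on S has C(4, 2) = 6 edges. P[all 6 edges red] = (1/2)^6, and likewise for blue, so P[monochromatic] = 2·(1/2)^6 = 2^{1 − 6} = 1/32.
By linearity: E[X] = C(19, 4) · 2^{1 − 6} = 3876 · 1/32 = 969/8.
Numerically: E[X] ≈ 121.12500.

E[X] = C(19,4)·2^(1−C(4,2)) = 969/8 ≈ 121.12500.


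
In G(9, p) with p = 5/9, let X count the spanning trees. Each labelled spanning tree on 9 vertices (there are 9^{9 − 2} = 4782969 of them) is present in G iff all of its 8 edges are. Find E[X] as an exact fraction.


K_9 has 9^{9 − 2} = 4782969 labelled spanning trees.
For each such spanning tree H, let X_H = 1 if all 8 edges of H are present in G. Then P[X_H = 1] = p^{8} = (5/9)^{8} = 390625/43046721.
By linearity: E[X] = Σ_H E[X_H] = 4782969 · p^{8} = 4782969 · 390625/43046721 = 390625/9.
Numerically: E[X] ≈ 4.34e+04.

E[X] = 4782969 · (5/9)^{8} = 390625/9 ≈ 4.34e+04.


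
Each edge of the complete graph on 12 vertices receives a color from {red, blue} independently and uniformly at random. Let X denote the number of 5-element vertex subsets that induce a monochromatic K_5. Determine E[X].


Let X = Σ_S X_S over the C(12, 5) = 792 subsets S of size 5, where X_S = 1 if the K_5 on S is monochromatic.
For a fixed S, the K_5 on S has C(5, 2) = 10 edges. P[all 10 edges red] = (1/2)^10, and likewise for blue, so P[monochromatic] = 2·(1/2)^10 = 2^{1 − 10} = 1/512.
By linearity: E[X] = C(12, 5) · 2^{1 − 10} = 792 · 1/512 = 99/64.
Numerically: E[X] ≈ 1.54688.

E[X] = C(12,5)·2^(1−C(5,2)) = 99/64 ≈ 1.54688.


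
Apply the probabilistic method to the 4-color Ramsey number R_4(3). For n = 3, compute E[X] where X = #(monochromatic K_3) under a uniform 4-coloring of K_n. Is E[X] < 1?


E[X] = C(3, 3) · 4^{1 − 3} = 1 · 4^{−2} = 1/16.
As a reduced fraction: E[X] = 1/16 ≈ 0.06250.
Is E[X] < 1? YES.
Since E[X] < 1, there exists a 4-coloring of K_{3} with no monochromatic K_3; hence R_4(3) > 3.

E[X] = 1/16 ≈ 0.06250; E[X] < 1, so R_4(3) > 3.


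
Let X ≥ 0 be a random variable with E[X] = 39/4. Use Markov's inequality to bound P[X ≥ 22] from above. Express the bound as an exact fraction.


μ = E[X] = 39/4, a = 22.
Markov: P[X ≥ 22] ≤ μ/a = (39/4)/22 = 39/88.
Numerically: ≈ 0.4432.
(Since a = 22 > μ = 9.7500, the bound 39/88 is < 1 and informative.)

P[X ≥ 22] ≤ 39/88 ≈ 0.4432.


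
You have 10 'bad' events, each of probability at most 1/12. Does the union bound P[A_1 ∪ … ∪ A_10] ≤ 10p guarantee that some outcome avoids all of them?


Union bound: P[∪_{i=1}^{10} A_i] ≤ Σ_i P[A_i] ≤ 10·p = 10·(1/12) = 5/6.
Numerically: 5/6 ≈ 0.833.
Is 5/6 < 1? YES.
Since P[∪ A_i] ≤ 5/6 < 1, the complement has P[∩ A_i^c] ≥ 1 − 5/6 = 1/6 > 0, so some outcome avoids every A_i.

10·p = 5/6 ≈ 0.833; existence CERTIFIED by the union bound.


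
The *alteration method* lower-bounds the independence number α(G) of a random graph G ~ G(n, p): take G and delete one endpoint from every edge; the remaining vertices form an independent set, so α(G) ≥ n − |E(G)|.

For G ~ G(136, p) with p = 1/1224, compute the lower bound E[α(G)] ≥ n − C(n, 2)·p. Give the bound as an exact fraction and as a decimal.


E[|E(G)|] = C(136, 2)·p = 9180 · (1/1224) = 15/2.
E[α(G)] ≥ n − E[|E(G)|] = 136 − 15/2 = 257/2.
Numerically: ≈ 128.5000.
(This is only a lower bound; the true E[α(G)] may be larger.)

E[α(G)] ≥ 257/2 ≈ 128.5000.


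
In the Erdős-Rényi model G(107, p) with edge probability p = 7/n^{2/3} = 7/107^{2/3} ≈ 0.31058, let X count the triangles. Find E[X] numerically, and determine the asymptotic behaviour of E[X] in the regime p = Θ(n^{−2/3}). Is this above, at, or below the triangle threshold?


Number of potential triangles: C(107, 3) = 198485.
Each occurs with probability p³ ≈ (0.31058)³ ≈ 2.9958948e-02.
By linearity: E[X] = C(107, 3)·p³ ≈ 198485 · 2.9958948e-02 ≈ 5946.40187.
Since α = 2/3 < 1, p = c/n^{2/3} ≫ 1/n is above the triangle threshold p ~ 1/n. Asymptotically E[X] ~ (c³/6)·n^{3(1−α)} = (7³/6)·n^{1} → ∞; triangles are abundant w.h.p.

E[X] ≈ 5946.40187; in regime p = Θ(1/n^{2/3}) E[X] diverges (above the triangle threshold p ~ 1/n).


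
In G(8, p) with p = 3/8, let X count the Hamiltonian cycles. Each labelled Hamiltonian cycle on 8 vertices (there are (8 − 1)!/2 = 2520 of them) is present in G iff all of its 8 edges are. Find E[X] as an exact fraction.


K_8 has (8 − 1)!/2 = 2520 labelled Hamiltonian cycles.
For each such Hamiltonian cycle H, let X_H = 1 if all 8 edges of H are present in G. Then P[X_H = 1] = p^{8} = (3/8)^{8} = 6561/16777216.
Summing the indicators: E[X] = Σ_H E[X_H] = 2520 · p^{8} = 2520 · 6561/16777216 = 2066715/2097152.
Numerically: E[X] ≈ 0.9855.

E[X] = 2520 · (3/8)^{8} = 2066715/2097152 ≈ 0.9855.


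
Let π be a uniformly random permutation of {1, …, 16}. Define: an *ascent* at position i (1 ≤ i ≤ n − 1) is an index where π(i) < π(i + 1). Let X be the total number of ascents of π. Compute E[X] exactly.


Write X = Σ X_I over i = 1, …, 15, with X_I the indicator of one ascent.
There are 15 indicators.
For each fixed i, the pair (π(i), π(i+1)) is a uniformly random ordered pair of distinct values from {1, …, 16}; by symmetry P[π(i) < π(i+1)] = 1/2.
By linearity: E[X] = 15 · (1/2) = (16 − 1) · (1/2) = 15/2 ≈ 7.500.

E[X] = 15/2 = 7.500.


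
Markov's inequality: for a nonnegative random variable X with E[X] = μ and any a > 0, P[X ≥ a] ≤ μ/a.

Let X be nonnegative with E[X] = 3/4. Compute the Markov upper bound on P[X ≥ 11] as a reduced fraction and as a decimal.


μ = E[X] = 3/4, a = 11.
Markov: P[X ≥ 11] ≤ μ/a = (3/4)/11 = 3/44.
Numerically: ≈ 0.0682.
(Since a = 11 > μ = 0.7500, the bound 3/44 is < 1 and informative.)

P[X ≥ 11] ≤ 3/44 ≈ 0.0682.


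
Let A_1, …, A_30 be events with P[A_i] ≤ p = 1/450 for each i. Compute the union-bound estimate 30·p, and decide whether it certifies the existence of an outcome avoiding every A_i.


Union bound: P[∪_{i=1}^{30} A_i] ≤ Σ_i P[A_i] ≤ 30·p = 30·(1/450) = 1/15.
Numerically: 1/15 ≈ 0.06667.
Is 1/15 < 1? YES.
Since P[∪ A_i] ≤ 1/15 < 1, the complement has P[∩ A_i^c] ≥ 1 − 1/15 = 14/15 > 0, so some outcome avoids every A_i.

30·p = 1/15 ≈ 0.06667; existence CERTIFIED by the union bound.


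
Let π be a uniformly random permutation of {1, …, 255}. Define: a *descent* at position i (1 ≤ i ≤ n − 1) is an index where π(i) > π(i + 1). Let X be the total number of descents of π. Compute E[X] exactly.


Write X = Σ X_I over i = 1, …, 254, with X_I the indicator of one descent.
There are 254 indicators.
For each fixed i, the pair (π(i), π(i+1)) is a uniformly random ordered pair of distinct values from {1, …, 255}; by symmetry P[π(i) > π(i+1)] = 1/2.
By linearity: E[X] = 254 · (1/2) = (255 − 1) · (1/2) = 127 ≈ 127.00000.

E[X] = 127 = 127.00000.


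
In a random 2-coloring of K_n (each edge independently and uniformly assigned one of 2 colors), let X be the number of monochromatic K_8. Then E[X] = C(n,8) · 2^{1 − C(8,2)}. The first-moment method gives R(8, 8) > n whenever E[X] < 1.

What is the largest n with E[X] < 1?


We need C(n, 8) · 2^{1 − 28} < 1, i.e. C(n, 8) < 2^{28 − 1} = 134217728.
Check values of n near the boundary:
  n = 41: C(41, 8) = 95548245; 95548245 < 134217728? YES
  n = 42: C(42, 8) = 118030185; 118030185 < 134217728? YES
  n = 43: C(43, 8) = 145008513; 145008513 < 134217728? NO
The largest n with C(n, 8) < 134217728 is n = 42 (where E[X] = 118030185/134217728 ≈ 0.87939). Hence R(8, 8) > 42, i.e. R(8, 8) ≥ 43.

Largest n = 42; hence R(8, 8) > 42.


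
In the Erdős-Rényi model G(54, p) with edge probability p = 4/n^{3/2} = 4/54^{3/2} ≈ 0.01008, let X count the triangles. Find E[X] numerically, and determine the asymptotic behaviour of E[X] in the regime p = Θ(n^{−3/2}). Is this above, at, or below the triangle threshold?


Number of potential triangles: C(54, 3) = 24804.
Each occurs with probability p³ ≈ (0.01008)³ ≈ 1.0242549e-06.
By linearity: E[X] = C(54, 3)·p³ ≈ 24804 · 1.0242549e-06 ≈ 0.02541.
Since α = 3/2 > 1, p = c/n^{3/2} = o(1/n) is below the triangle threshold p ~ 1/n. Asymptotically E[X] ~ (c³/6)·n^{3(1−α)} = (4³/6)·n^{-1.5} → 0, so by Markov's inequality G has no triangles w.h.p.

E[X] ≈ 0.02541; in regime p = Θ(1/n^{3/2}) E[X] tends to 0 (below the triangle threshold p ~ 1/n).


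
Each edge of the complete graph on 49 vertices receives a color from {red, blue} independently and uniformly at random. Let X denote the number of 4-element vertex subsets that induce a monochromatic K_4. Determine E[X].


Let X = Σ_S X_S over the C(49, 4) = 211876 subsets S of size 4, where X_S = 1 if the K_4 on S is monochromatic.
For a fixed S, the K_4 on S has C(4, 2) = 6 edges. P[all 6 edges red] = (1/2)^6, and likewise for blue, so P[monochromatic] = 2·(1/2)^6 = 2^{1 − 6} = 1/32.
Summing: E[X] = C(49, 4) · 2^{1 − 6} = 211876 · 1/32 = 52969/8.
Numerically: E[X] ≈ 6621.125.

E[X] = C(49,4)·2^(1−C(4,2)) = 52969/8 ≈ 6621.125.


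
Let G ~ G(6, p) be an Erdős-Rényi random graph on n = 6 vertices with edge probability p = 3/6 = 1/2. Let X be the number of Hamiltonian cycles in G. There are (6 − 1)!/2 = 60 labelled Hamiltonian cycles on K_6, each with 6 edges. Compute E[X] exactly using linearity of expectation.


K_6 has (6 − 1)!/2 = 60 labelled Hamiltonian cycles.
For each such Hamiltonian cycle H, let X_H = 1 if all 6 edges of H are present in G. Then P[X_H = 1] = p^{6} = (1/2)^{6} = 1/64.
Summing the indicators: E[X] = Σ_H E[X_H] = 60 · p^{6} = 60 · 1/64 = 15/16.
Numerically: E[X] ≈ 0.9375.

E[X] = 60 · (1/2)^{6} = 15/16 ≈ 0.9375.


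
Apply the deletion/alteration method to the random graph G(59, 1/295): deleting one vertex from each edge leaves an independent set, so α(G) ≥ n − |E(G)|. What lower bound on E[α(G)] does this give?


E[|E(G)|] = C(59, 2)·p = 1711 · (1/295) = 29/5.
E[α(G)] ≥ n − E[|E(G)|] = 59 − 29/5 = 266/5.
Numerically: ≈ 53.200.
(This is only a lower bound; the true E[α(G)] may be larger.)

E[α(G)] ≥ 266/5 ≈ 53.200.


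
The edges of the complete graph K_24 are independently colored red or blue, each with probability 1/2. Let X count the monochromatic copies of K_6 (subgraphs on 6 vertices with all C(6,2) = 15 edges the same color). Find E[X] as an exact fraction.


Let X = Σ_S X_S over the C(24, 6) = 134596 subsets S of size 6, where X_S = 1 if the K_6 on S is monochromatic.
For a fixed S, the K_6 on S has C(6, 2) = 15 edges. P[all 15 edges red] = (1/2)^15, and likewise for blue, so P[monochromatic] = 2·(1/2)^15 = 2^{1 − 15} = 1/16384.
By linearity of expectation: E[X] = C(24, 6) · 2^{1 − 15} = 134596 · 1/16384 = 33649/4096.
Numerically: E[X] ≈ 8.215.

E[X] = C(24,6)·2^(1−C(6,2)) = 33649/4096 ≈ 8.215.


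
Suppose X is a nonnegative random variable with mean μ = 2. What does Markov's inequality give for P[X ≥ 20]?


μ = E[X] = 2, a = 20.
Markov: P[X ≥ 20] ≤ μ/a = (2)/20 = 1/10.
Numerically: ≈ 0.10000.
(Since a = 20 > μ = 2.00000, the bound 1/10 is < 1 and informative.)

P[X ≥ 20] ≤ 1/10 ≈ 0.10000.


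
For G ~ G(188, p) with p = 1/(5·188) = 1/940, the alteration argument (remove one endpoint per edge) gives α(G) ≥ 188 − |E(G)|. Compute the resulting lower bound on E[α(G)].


E[|E(G)|] = C(188, 2)·p = 17578 · (1/940) = 187/10.
E[α(G)] ≥ n − E[|E(G)|] = 188 − 187/10 = 1693/10.
Numerically: ≈ 169.30000.
(This is only a lower bound; the true E[α(G)] may be larger.)

E[α(G)] ≥ 1693/10 ≈ 169.30000.


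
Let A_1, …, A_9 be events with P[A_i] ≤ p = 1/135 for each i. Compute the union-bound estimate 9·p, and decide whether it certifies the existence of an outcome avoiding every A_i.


Union bound: P[∪_{i=1}^{9} A_i] ≤ Σ_i P[A_i] ≤ 9·p = 9·(1/135) = 1/15.
Numerically: 1/15 ≈ 0.0667.
Is 1/15 < 1? YES.
Since P[∪ A_i] ≤ 1/15 < 1, the complement has P[∩ A_i^c] ≥ 1 − 1/15 = 14/15 > 0, so some outcome avoids every A_i.

9·p = 1/15 ≈ 0.0667; existence CERTIFIED by the union bound.


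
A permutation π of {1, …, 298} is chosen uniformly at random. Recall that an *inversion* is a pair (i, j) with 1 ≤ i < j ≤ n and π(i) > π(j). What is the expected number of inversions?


Write X = Σ X_I over the C(298, 2) = 44253 pairs i < j, with X_I the indicator of one inversion.
There are 44253 indicators.
For each fixed pair i < j, the values π(i) and π(j) are two distinct elements of {1, …, 298} in uniformly random order; by symmetry P[π(i) > π(j)] = 1/2.
By linearity: E[X] = 44253 · (1/2) = C(298, 2) · (1/2) = 44253/2 = 44253/2 ≈ 22126.500.

E[X] = 44253/2 = 22126.500.


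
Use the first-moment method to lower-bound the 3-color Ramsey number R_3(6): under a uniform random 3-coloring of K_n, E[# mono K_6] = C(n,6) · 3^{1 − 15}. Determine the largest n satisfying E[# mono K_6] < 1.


We need C(n, 6) · 3^{1 − 15} < 1, i.e. C(n, 6) < 3^{15 − 1} = 4782969.
Check values of n near the boundary:
  n = 36: C(36, 6) = 1947792; 1947792 < 4782969? YES
  n = 37: C(37, 6) = 2324784; 2324784 < 4782969? YES
  n = 38: C(38, 6) = 2760681; 2760681 < 4782969? YES
  n = 39: C(39, 6) = 3262623; 3262623 < 4782969? YES
  n = 40: C(40, 6) = 3838380; 3838380 < 4782969? YES
  n = 41: C(41, 6) = 4496388; 4496388 < 4782969? YES
  n = 42: C(42, 6) = 5245786; 5245786 < 4782969? NO
  n = 43: C(43, 6) = 6096454; 6096454 < 4782969? NO
The largest n with C(n, 6) < 4782969 is n = 41 (where E[X] = 1498796/1594323 ≈ 0.94008). Hence R_3(6) > 41, i.e. R_3(6) ≥ 42.

Largest n = 41; hence R_3(6) > 41.


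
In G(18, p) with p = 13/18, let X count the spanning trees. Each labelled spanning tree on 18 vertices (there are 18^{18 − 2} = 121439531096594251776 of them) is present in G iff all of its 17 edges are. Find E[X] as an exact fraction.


K_18 has 18^{18 − 2} = 121439531096594251776 labelled spanning trees.
For each such spanning tree H, let X_H = 1 if all 17 edges of H are present in G. Then P[X_H = 1] = p^{17} = (13/18)^{17} = 8650415919381337933/2185911559738696531968.
Summing the indicators: E[X] = Σ_H E[X_H] = 121439531096594251776 · p^{17} = 121439531096594251776 · 8650415919381337933/2185911559738696531968 = 8650415919381337933/18.
Numerically: E[X] ≈ 4.80579e+17.

E[X] = 121439531096594251776 · (13/18)^{17} = 8650415919381337933/18 ≈ 4.80579e+17.


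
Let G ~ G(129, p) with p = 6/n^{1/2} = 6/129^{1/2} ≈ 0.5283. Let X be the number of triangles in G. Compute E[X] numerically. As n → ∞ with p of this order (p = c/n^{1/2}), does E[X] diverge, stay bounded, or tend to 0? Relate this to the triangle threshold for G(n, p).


Number of potential triangles: C(129, 3) = 349504.
Each occurs with probability p³ ≈ (0.5283)³ ≈ 1.474243e-01.
By linearity: E[X] = C(129, 3)·p³ ≈ 349504 · 1.474243e-01 ≈ 51525.3958.
Since α = 1/2 < 1, p = c/n^{1/2} ≫ 1/n is above the triangle threshold p ~ 1/n. Asymptotically E[X] ~ (c³/6)·n^{3(1−α)} = (6³/6)·n^{1.5} → ∞; triangles are abundant w.h.p.

E[X] ≈ 51525.3958; in regime p = Θ(1/n^{1/2}) E[X] diverges (above the triangle threshold p ~ 1/n).


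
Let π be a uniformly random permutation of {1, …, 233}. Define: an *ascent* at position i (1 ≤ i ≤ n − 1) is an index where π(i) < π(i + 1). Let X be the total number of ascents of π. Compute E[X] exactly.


Write X = Σ X_I over i = 1, …, 232, with X_I the indicator of one ascent.
There are 232 indicators.
For each fixed i, the pair (π(i), π(i+1)) is a uniformly random ordered pair of distinct values from {1, …, 233}; by symmetry P[π(i) < π(i+1)] = 1/2.
By linearity: E[X] = 232 · (1/2) = (233 − 1) · (1/2) = 116 ≈ 116.000.

E[X] = 116 = 116.000.


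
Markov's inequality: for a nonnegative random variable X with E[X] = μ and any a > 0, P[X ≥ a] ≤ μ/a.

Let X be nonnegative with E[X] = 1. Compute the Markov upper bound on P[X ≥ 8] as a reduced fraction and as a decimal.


μ = E[X] = 1, a = 8.
Markov: P[X ≥ 8] ≤ μ/a = (1)/8 = 1/8.
Numerically: ≈ 0.125.
(Since a = 8 > μ = 1.000, the bound 1/8 is < 1 and informative.)

P[X ≥ 8] ≤ 1/8 ≈ 0.125.


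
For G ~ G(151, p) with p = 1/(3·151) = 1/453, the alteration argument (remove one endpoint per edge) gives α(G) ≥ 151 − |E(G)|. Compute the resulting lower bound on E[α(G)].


E[|E(G)|] = C(151, 2)·p = 11325 · (1/453) = 25.
E[α(G)] ≥ n − E[|E(G)|] = 151 − 25 = 126.
Numerically: ≈ 126.00000.
(This is only a lower bound; the true E[α(G)] may be larger.)

E[α(G)] ≥ 126 ≈ 126.00000.


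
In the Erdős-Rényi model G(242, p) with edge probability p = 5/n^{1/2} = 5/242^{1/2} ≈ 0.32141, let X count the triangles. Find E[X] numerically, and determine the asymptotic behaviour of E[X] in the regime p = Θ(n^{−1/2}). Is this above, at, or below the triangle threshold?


Number of potential triangles: C(242, 3) = 2332880.
Each occurs with probability p³ ≈ (0.32141)³ ≈ 3.3203737e-02.
By linearity: E[X] = C(242, 3)·p³ ≈ 2332880 · 3.3203737e-02 ≈ 77460.33376.
Since α = 1/2 < 1, p = c/n^{1/2} ≫ 1/n is above the triangle threshold p ~ 1/n. Asymptotically E[X] ~ (c³/6)·n^{3(1−α)} = (5³/6)·n^{1.5} → ∞; triangles are abundant w.h.p.

E[X] ≈ 77460.33376; in regime p = Θ(1/n^{1/2}) E[X] diverges (above the triangle threshold p ~ 1/n).


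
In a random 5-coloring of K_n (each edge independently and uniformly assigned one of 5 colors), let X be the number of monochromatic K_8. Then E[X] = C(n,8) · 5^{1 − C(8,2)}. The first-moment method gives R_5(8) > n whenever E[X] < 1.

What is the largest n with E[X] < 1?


We need C(n, 8) · 5^{1 − 28} < 1, i.e. C(n, 8) < 5^{28 − 1} = 7450580596923828125.
Check values of n near the boundary:
  n = 860: C(860, 8) = 7182671140665308145; 7182671140665308145 < 7450580596923828125? YES
  n = 861: C(861, 8) = 7250034996615275865; 7250034996615275865 < 7450580596923828125? YES
  n = 862: C(862, 8) = 7317951015318931845; 7317951015318931845 < 7450580596923828125? YES
  n = 863: C(863, 8) = 7386423071602617757; 7386423071602617757 < 7450580596923828125? YES
  n = 864: C(864, 8) = 7455455062926006708; 7455455062926006708 < 7450580596923828125? NO
  n = 865: C(865, 8) = 7525050909487743060; 7525050909487743060 < 7450580596923828125? NO
The largest n with C(n, 8) < 7450580596923828125 is n = 863 (where E[X] = 7386423071602617757/7450580596923828125 ≈ 0.991). Hence R_5(8) > 863, i.e. R_5(8) ≥ 864.

Largest n = 863; hence R_5(8) > 863.


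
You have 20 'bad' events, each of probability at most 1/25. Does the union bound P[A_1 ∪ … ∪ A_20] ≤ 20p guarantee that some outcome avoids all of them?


Union bound: P[∪_{i=1}^{20} A_i] ≤ Σ_i P[A_i] ≤ 20·p = 20·(1/25) = 4/5.
Numerically: 4/5 ≈ 0.800000.
Is 4/5 < 1? YES.
Since P[∪ A_i] ≤ 4/5 < 1, the complement has P[∩ A_i^c] ≥ 1 − 4/5 = 1/5 > 0, so some outcome avoids every A_i.

20·p = 4/5 ≈ 0.800000; existence CERTIFIED by the union bound.


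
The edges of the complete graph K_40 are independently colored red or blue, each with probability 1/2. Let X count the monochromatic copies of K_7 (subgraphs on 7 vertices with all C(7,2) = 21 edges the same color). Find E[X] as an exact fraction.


Let X = Σ_S X_S over the C(40, 7) = 18643560 subsets S of size 7, where X_S = 1 if the K_7 on S is monochromatic.
For a fixed S, the K_7 on S has C(7, 2) = 21 edges. P[all 21 edges red] = (1/2)^21, and likewise for blue, so P[monochromatic] = 2·(1/2)^21 = 2^{1 − 21} = 1/1048576.
By linearity: E[X] = C(40, 7) · 2^{1 − 21} = 18643560 · 1/1048576 = 2330445/131072.
Numerically: E[X] ≈ 17.7799.

E[X] = C(40,7)·2^(1−C(7,2)) = 2330445/131072 ≈ 17.7799.


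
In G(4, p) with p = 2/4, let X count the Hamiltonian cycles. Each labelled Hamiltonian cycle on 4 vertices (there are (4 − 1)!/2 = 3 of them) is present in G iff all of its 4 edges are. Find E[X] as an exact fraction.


K_4 has (4 − 1)!/2 = 3 labelled Hamiltonian cycles.
For each such Hamiltonian cycle H, let X_H = 1 if all 4 edges of H are present in G. Then P[X_H = 1] = p^{4} = (1/2)^{4} = 1/16.
By linearity: E[X] = Σ_H E[X_H] = 3 · p^{4} = 3 · 1/16 = 3/16.
Numerically: E[X] ≈ 0.188.

E[X] = 3 · (1/2)^{4} = 3/16 ≈ 0.188.


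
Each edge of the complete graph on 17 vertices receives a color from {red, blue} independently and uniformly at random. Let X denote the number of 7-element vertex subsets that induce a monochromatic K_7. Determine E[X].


Let X = Σ_S X_S over the C(17, 7) = 19448 subsets S of size 7, where X_S = 1 if the K_7 on S is monochromatic.
For a fixed S, the K_7 on S has C(7, 2) = 21 edges. P[all 21 edges red] = (1/2)^21, and likewise for blue, so P[monochromatic] = 2·(1/2)^21 = 2^{1 − 21} = 1/1048576.
By linearity: E[X] = C(17, 7) · 2^{1 − 21} = 19448 · 1/1048576 = 2431/131072.
Numerically: E[X] ≈ 0.0185.

E[X] = C(17,7)·2^(1−C(7,2)) = 2431/131072 ≈ 0.0185.


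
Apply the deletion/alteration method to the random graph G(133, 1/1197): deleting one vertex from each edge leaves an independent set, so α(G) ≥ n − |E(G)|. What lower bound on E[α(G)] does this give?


E[|E(G)|] = C(133, 2)·p = 8778 · (1/1197) = 22/3.
E[α(G)] ≥ n − E[|E(G)|] = 133 − 22/3 = 377/3.
Numerically: ≈ 125.667.
(This is only a lower bound; the true E[α(G)] may be larger.)

E[α(G)] ≥ 377/3 ≈ 125.667.


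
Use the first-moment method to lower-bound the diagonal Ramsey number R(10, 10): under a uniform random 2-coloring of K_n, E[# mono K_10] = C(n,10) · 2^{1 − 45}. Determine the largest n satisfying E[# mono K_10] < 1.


We need C(n, 10) · 2^{1 − 45} < 1, i.e. C(n, 10) < 2^{45 − 1} = 17592186044416.
Check values of n near the boundary:
  n = 98: C(98, 10) = 14005614014756; 14005614014756 < 17592186044416? YES
  n = 99: C(99, 10) = 15579278510796; 15579278510796 < 17592186044416? YES
  n = 100: C(100, 10) = 17310309456440; 17310309456440 < 17592186044416? YES
  n = 101: C(101, 10) = 19212541264840; 19212541264840 < 17592186044416? NO
  n = 102: C(102, 10) = 21300860967540; 21300860967540 < 17592186044416? NO
The largest n with C(n, 10) < 17592186044416 is n = 100 (where E[X] = 2163788682055/2199023255552 ≈ 0.9840). Hence R(10, 10) > 100, i.e. R(10, 10) ≥ 101.

Largest n = 100; hence R(10, 10) > 100.


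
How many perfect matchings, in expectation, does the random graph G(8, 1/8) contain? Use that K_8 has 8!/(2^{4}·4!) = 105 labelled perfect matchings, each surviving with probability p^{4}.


K_8 has 8!/(2^{4}·4!) = 105 labelled perfect matchings.
For each such perfect matching H, let X_H = 1 if all 4 edges of H are present in G. Then P[X_H = 1] = p^{4} = (1/8)^{4} = 1/4096.
By linearity of expectation: E[X] = Σ_H E[X_H] = 105 · p^{4} = 105 · 1/4096 = 105/4096.
Numerically: E[X] ≈ 0.025635.

E[X] = 105 · (1/8)^{4} = 105/4096 ≈ 0.025635.


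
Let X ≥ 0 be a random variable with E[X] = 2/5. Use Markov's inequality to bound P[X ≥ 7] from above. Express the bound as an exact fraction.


μ = E[X] = 2/5, a = 7.
Markov: P[X ≥ 7] ≤ μ/a = (2/5)/7 = 2/35.
Numerically: ≈ 0.05714.
(Since a = 7 > μ = 0.40000, the bound 2/35 is < 1 and informative.)

P[X ≥ 7] ≤ 2/35 ≈ 0.05714.


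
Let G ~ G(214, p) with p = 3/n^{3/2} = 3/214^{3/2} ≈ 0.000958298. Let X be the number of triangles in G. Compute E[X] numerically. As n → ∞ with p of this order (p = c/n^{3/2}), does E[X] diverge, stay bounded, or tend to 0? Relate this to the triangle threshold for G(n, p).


Number of potential triangles: C(214, 3) = 1610564.
Each occurs with probability p³ ≈ (0.000958298)³ ≈ 8.80038727e-10.
By linearity: E[X] = C(214, 3)·p³ ≈ 1610564 · 8.80038727e-10 ≈ 0.001417.
Since α = 3/2 > 1, p = c/n^{3/2} = o(1/n) is below the triangle threshold p ~ 1/n. Asymptotically E[X] ~ (c³/6)·n^{3(1−α)} = (3³/6)·n^{-1.5} → 0, so by Markov's inequality G has no triangles w.h.p.

E[X] ≈ 0.001417; in regime p = Θ(1/n^{3/2}) E[X] tends to 0 (below the triangle threshold p ~ 1/n).


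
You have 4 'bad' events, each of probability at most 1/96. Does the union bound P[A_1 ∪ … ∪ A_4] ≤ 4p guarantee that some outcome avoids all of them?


Union bound: P[∪_{i=1}^{4} A_i] ≤ Σ_i P[A_i] ≤ 4·p = 4·(1/96) = 1/24.
Numerically: 1/24 ≈ 0.04167.
Is 1/24 < 1? YES.
Since P[∪ A_i] ≤ 1/24 < 1, the complement has P[∩ A_i^c] ≥ 1 − 1/24 = 23/24 > 0, so some outcome avoids every A_i.

4·p = 1/24 ≈ 0.04167; existence CERTIFIED by the union bound.


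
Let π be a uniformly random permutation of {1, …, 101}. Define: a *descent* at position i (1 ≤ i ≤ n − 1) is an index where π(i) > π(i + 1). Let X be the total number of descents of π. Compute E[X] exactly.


Write X = Σ X_I over i = 1, …, 100, with X_I the indicator of one descent.
There are 100 indicators.
For each fixed i, the pair (π(i), π(i+1)) is a uniformly random ordered pair of distinct values from {1, …, 101}; by symmetry P[π(i) > π(i+1)] = 1/2.
By linearity: E[X] = 100 · (1/2) = (101 − 1) · (1/2) = 50 ≈ 50.00000.

E[X] = 50 = 50.00000.


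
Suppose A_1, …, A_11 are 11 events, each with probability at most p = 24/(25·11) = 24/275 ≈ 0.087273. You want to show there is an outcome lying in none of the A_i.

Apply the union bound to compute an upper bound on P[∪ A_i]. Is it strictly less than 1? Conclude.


Union bound: P[∪_{i=1}^{11} A_i] ≤ Σ_i P[A_i] ≤ 11·p = 11·(24/275) = 24/25.
Numerically: 24/25 ≈ 0.960000.
Is 24/25 < 1? YES.
Since P[∪ A_i] ≤ 24/25 < 1, the complement has P[∩ A_i^c] ≥ 1 − 24/25 = 1/25 > 0, so some outcome avoids every A_i.

11·p = 24/25 ≈ 0.960000; existence CERTIFIED by the union bound.


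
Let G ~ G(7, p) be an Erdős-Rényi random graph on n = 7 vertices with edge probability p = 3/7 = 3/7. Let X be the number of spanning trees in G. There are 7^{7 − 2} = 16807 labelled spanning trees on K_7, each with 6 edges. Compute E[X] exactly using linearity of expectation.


K_7 has 7^{7 − 2} = 16807 labelled spanning trees.
For each such spanning tree H, let X_H = 1 if all 6 edges of H are present in G. Then P[X_H = 1] = p^{6} = (3/7)^{6} = 729/117649.
By linearity: E[X] = Σ_H E[X_H] = 16807 · p^{6} = 16807 · 729/117649 = 729/7.
Numerically: E[X] ≈ 104.14.

E[X] = 16807 · (3/7)^{6} = 729/7 ≈ 104.14.


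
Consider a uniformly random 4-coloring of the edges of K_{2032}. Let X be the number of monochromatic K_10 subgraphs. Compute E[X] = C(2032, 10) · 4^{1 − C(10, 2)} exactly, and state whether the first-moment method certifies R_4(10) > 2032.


E[X] = C(2032, 10) · 4^{1 − 45} = 323475384642158147171212440 · 4^{−44} = 323475384642158147171212440/309485009821345068724781056.
As a reduced fraction: E[X] = 40434423080269768396401555/38685626227668133590597632 ≈ 1.04521.
Is E[X] < 1? NO.
Since E[X] ≥ 1, the first-moment bound is inconclusive at n = 2032; it does NOT by itself certify R_4(10) > 2032.

E[X] = 40434423080269768396401555/38685626227668133590597632 ≈ 1.04521; E[X] ≥ 1; first-moment method inconclusive here.


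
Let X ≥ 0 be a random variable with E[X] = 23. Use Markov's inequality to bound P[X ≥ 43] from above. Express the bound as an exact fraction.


μ = E[X] = 23, a = 43.
Markov: P[X ≥ 43] ≤ μ/a = (23)/43 = 23/43.
Numerically: ≈ 0.535.
(Since a = 43 > μ = 23.000, the bound 23/43 is < 1 and informative.)

P[X ≥ 43] ≤ 23/43 ≈ 0.535.


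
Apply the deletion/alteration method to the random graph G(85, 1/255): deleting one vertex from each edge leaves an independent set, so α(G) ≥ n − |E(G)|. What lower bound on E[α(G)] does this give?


E[|E(G)|] = C(85, 2)·p = 3570 · (1/255) = 14.
E[α(G)] ≥ n − E[|E(G)|] = 85 − 14 = 71.
Numerically: ≈ 71.0000.
(This is only a lower bound; the true E[α(G)] may be larger.)

E[α(G)] ≥ 71 ≈ 71.0000.


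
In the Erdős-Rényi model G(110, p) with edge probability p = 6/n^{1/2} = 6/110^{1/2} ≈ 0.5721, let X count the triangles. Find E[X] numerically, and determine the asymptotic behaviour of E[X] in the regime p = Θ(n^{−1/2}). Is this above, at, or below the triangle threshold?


Number of potential triangles: C(110, 3) = 215820.
Each occurs with probability p³ ≈ (0.5721)³ ≈ 1.872254e-01.
By linearity: E[X] = C(110, 3)·p³ ≈ 215820 · 1.872254e-01 ≈ 40406.9818.
Since α = 1/2 < 1, p = c/n^{1/2} ≫ 1/n is above the triangle threshold p ~ 1/n. Asymptotically E[X] ~ (c³/6)·n^{3(1−α)} = (6³/6)·n^{1.5} → ∞; triangles are abundant w.h.p.

E[X] ≈ 40406.9818; in regime p = Θ(1/n^{1/2}) E[X] diverges (above the triangle threshold p ~ 1/n).


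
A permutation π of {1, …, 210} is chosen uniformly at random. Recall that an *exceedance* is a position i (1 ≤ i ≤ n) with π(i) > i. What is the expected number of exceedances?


Write X = Σ_{i=1}^{210} X_i, where X_i = 1_{π(i) > i}.
For each fixed i, π(i) is uniform over {1, …, 210} (marginal of a uniform permutation), so P[π(i) > i] = (n − i)/n. Summing: Σ_{i=1}^{210} (n − i)/n = (0 + 1 + … + 209)/210 = 210(210 − 1)/(2·210) = (210 − 1)/2.
Hence E[X] = Σ_{i=1}^{210} (210 − i)/210 = 209/2 ≈ 104.50000.

E[X] = 209/2 = 104.50000.


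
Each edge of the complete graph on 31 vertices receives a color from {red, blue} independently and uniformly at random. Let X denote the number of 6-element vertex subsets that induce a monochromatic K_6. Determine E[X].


Let X = Σ_S X_S over the C(31, 6) = 736281 subsets S of size 6, where X_S = 1 if the K_6 on S is monochromatic.
For a fixed S, the K_6 on S has C(6, 2) = 15 edges. P[all 15 edges red] = (1/2)^15, and likewise for blue, so P[monochromatic] = 2·(1/2)^15 = 2^{1 − 15} = 1/16384.
By linearity: E[X] = C(31, 6) · 2^{1 − 15} = 736281 · 1/16384 = 736281/16384.
Numerically: E[X] ≈ 44.939.

E[X] = C(31,6)·2^(1−C(6,2)) = 736281/16384 ≈ 44.939.


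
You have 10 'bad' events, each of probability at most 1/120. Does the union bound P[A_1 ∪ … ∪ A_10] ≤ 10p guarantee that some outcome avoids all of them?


Union bound: P[∪_{i=1}^{10} A_i] ≤ Σ_i P[A_i] ≤ 10·p = 10·(1/120) = 1/12.
Numerically: 1/12 ≈ 0.0833.
Is 1/12 < 1? YES.
Since P[∪ A_i] ≤ 1/12 < 1, the complement has P[∩ A_i^c] ≥ 1 − 1/12 = 11/12 > 0, so some outcome avoids every A_i.

10·p = 1/12 ≈ 0.0833; existence CERTIFIED by the union bound.


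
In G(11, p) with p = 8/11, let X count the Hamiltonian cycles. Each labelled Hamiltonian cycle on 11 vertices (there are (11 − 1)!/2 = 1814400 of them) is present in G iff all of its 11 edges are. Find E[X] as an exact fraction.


K_11 has (11 − 1)!/2 = 1814400 labelled Hamiltonian cycles.
For each such Hamiltonian cycle H, let X_H = 1 if all 11 edges of H are present in G. Then P[X_H = 1] = p^{11} = (8/11)^{11} = 8589934592/285311670611.
Summing the indicators: E[X] = Σ_H E[X_H] = 1814400 · p^{11} = 1814400 · 8589934592/285311670611 = 15585577323724800/285311670611.
Numerically: E[X] ≈ 54626.

E[X] = 1814400 · (8/11)^{11} = 15585577323724800/285311670611 ≈ 54626.
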